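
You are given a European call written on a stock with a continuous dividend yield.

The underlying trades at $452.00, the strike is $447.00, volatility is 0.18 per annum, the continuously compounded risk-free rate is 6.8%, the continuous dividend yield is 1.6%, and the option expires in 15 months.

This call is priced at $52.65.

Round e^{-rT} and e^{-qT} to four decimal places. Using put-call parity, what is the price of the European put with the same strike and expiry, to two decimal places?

$20.17

exp(−qT) = exp(−0.016·1.25) = 0.9802;  exp(−rT) = exp(−0.068·1.25) = 0.9185
Put-call parity: C − P = S·e^(−qT) − K·e^(−rT) = 452·0.9802 − 447·0.9185 = 443.0504 − 410.5695 = 32.4809
P = C − (C − P) = 52.65 − (32.4809) = 20.1691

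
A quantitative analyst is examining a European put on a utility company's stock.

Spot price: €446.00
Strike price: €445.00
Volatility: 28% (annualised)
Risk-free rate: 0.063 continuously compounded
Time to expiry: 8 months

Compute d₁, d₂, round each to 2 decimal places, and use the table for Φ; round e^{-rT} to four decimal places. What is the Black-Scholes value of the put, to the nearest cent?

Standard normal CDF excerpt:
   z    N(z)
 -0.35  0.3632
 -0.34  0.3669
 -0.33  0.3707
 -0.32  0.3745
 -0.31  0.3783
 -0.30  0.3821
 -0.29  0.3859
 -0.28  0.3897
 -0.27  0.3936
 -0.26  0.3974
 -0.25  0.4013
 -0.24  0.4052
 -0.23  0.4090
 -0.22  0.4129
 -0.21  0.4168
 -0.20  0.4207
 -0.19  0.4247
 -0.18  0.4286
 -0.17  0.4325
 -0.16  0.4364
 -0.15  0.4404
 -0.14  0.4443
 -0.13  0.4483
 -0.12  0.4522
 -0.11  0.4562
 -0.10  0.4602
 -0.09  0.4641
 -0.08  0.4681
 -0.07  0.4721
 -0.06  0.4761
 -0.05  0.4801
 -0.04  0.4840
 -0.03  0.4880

€31.02

σ√T = 0.28·√0.6667 = 0.2286
d₁ = [ln(446/445) + (0.063 + 0.28²/2)·0.6667] / 0.2286 = [0.0022 + 0.0681] / 0.2286 = 0.3078 → 0.31
d₂ = d₁ − σ√T = 0.3078 − 0.2286 = 0.0792 → 0.08
e^(−rT) = e^(−0.063·0.6667) = 0.9589
N(−d₂) = N(-0.08) = 0.4681;  N(−d₁) = N(-0.31) = 0.3783
P = 445·0.9589·0.4681 − 446·0.3783 = 199.7432 − 168.7218 = 31.0214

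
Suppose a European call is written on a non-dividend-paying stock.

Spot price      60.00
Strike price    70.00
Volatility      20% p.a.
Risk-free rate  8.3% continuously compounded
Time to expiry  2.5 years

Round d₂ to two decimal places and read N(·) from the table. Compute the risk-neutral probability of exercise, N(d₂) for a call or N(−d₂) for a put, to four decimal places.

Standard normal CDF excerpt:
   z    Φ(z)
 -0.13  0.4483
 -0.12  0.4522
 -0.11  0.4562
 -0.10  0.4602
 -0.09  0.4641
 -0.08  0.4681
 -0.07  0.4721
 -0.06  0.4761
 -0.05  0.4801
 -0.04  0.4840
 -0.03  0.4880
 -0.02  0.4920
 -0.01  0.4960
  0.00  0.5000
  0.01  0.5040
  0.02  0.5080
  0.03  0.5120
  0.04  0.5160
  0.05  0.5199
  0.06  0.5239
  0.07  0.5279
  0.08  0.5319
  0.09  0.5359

σ√T = 0.2·√2.5 = 0.3162
ln(S/K) + (r + σ²/2)T = ln(60/70) + (0.083 + 0.2²/2)·2.5 = -0.1542 + 0.2575 = 0.1033
d₁ = 0.1033 / 0.3162 = 0.3268 which rounds to 0.33
d₂ = d₁ − σ√T = 0.3268 − 0.3162 = 0.0106 which rounds to 0.01
Risk-neutral Pr[S_T > K] = N(d₂) = N(0.01) = 0.5040

0.5040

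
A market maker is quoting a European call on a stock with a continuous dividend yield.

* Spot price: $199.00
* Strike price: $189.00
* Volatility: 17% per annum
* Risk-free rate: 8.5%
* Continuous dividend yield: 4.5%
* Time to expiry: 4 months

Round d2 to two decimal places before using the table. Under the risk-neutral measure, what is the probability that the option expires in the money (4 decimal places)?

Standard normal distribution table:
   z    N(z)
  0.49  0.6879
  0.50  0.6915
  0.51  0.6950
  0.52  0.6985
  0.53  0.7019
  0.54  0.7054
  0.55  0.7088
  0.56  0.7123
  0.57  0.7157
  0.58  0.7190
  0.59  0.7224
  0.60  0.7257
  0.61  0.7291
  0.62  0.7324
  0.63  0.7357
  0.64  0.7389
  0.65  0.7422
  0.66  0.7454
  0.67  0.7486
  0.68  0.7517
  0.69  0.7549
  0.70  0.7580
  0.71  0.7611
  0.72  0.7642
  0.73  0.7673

σ√T = 0.17 × 0.5774 = 0.0981
d₁ = [ln(199/189) + (0.085 − 0.045 + 0.17²/2)·0.3333] / 0.0981 = [0.0516 + 0.0182] / 0.0981 = 0.7102 → 0.71
d₂ = d₁ − σ√T = 0.7102 − 0.0981 = 0.6121 → 0.61
Risk-neutral Pr[S_T > K] = N(d₂) = N(0.61) = 0.7291

0.7291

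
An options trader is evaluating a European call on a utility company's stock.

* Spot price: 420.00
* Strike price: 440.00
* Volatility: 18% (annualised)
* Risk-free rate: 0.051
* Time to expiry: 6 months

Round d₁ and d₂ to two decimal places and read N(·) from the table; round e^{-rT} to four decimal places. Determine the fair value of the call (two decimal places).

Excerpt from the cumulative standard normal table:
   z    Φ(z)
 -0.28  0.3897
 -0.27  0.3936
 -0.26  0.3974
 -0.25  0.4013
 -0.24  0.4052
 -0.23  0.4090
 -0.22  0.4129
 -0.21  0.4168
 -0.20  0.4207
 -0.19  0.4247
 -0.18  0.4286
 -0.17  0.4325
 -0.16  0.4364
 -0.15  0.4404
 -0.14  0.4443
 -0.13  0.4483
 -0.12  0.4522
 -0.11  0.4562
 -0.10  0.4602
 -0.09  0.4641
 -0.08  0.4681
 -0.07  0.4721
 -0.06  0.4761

σ√T = 0.18·√0.5 = 0.1273
d₁ = [ln(420/440) + (0.051 + 0.18²/2)·0.5] / 0.1273 = [-0.0465 + 0.0336] / 0.1273 = -0.1015 ≈ -0.10
d₂ = d₁ − σ√T = -0.1015 − 0.1273 = -0.2288 ≈ -0.23
e^(−rT) = e^(−0.051·0.5) = 0.9748
N(d₁) = N(-0.10) = 0.4602;  N(d₂) = N(-0.23) = 0.4090
C = 420·0.4602 − 440·0.9748·0.4090 = 193.2840 − 175.4250 = 17.8590

17.86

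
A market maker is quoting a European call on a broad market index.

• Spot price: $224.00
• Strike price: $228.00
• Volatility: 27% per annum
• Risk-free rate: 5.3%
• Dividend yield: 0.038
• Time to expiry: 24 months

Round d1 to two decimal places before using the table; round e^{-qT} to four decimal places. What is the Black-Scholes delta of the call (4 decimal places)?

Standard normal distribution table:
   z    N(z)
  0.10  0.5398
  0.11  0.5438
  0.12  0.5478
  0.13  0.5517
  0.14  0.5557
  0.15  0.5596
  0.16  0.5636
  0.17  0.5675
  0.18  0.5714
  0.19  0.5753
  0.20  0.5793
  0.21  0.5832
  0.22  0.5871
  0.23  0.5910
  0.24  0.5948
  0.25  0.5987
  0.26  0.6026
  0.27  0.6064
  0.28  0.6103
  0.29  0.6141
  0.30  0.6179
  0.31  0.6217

0.5441

σ√T = 0.27·√2 = 0.3818
d₁ = [ln(224/228) + (0.053 − 0.038 + ½·0.27²)·2] / (σ√T) = (-0.0177 + 0.1029) / 0.3818 = 0.2231 → 0.22
N(d₁) = N(0.22) = 0.5871
Δ_call = exp(−qT)·N(d₁) = 0.9268·0.5871 = 0.5441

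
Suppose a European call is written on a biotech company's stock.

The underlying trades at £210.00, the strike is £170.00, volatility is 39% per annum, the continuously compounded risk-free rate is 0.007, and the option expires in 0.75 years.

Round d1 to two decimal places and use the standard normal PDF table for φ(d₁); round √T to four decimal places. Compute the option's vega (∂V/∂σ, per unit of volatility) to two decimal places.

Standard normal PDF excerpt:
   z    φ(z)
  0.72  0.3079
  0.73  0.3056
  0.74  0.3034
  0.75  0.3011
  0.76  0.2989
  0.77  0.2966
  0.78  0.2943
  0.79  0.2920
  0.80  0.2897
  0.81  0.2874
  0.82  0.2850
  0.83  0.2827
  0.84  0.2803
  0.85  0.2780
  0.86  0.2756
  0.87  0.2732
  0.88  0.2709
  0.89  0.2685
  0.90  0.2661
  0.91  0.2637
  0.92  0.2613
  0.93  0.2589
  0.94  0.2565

52.27

σ√T = 0.39 × 0.8660 = 0.3377
ln(S/K) + (r + σ²/2)T = ln(210/170) + (0.007 + 0.39²/2)·0.75 = 0.2113 + 0.0623 = 0.2736
d₁ = 0.2736 / 0.3377 = 0.8101 which rounds to 0.81
√T = √0.75 = 0.8660
φ(d₁) = φ(0.81) = 0.2874
vega = S·φ(d₁)·√T = 210·0.2874·0.8660 = 52.2666
(Vega is the same for a European call and put with the same parameters.)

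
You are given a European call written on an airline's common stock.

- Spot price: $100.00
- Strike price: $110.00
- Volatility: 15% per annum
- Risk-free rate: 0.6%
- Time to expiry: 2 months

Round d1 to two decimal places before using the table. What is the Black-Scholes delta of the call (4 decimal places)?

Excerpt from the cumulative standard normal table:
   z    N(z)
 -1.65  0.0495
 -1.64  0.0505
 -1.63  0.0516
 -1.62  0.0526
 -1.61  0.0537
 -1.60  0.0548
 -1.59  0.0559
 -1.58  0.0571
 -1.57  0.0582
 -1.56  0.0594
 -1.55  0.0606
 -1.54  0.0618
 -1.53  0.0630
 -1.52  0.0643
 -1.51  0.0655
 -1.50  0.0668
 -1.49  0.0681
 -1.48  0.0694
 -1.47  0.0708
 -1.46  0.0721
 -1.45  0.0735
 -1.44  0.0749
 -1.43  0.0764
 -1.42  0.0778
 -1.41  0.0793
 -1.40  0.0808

σ√T = 0.15 × 0.4082 = 0.0612
d₁ = [ln(100/110) + (0.006 + 0.15²/2)·0.1667] / 0.0612 = [-0.0953 + 0.0029] / 0.0612 = -1.5095 → -1.51
N(d₁) = N(-1.51) = 0.0655
Δ_call = N(d₁) = 0.0655

0.0655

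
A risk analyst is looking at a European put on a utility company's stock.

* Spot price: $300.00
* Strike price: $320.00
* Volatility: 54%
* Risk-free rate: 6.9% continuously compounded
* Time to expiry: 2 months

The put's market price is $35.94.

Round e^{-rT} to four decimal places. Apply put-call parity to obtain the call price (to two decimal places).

exp(−rT) = exp(−0.069·0.1667) = 0.9886
Put-call parity: C − P = S − K·e^(−rT) = 300 − 320·0.9886 = 300 − 316.3520 = -16.3520
C = P + (C − P) = 35.94 + (-16.3520) = 19.5880

$19.59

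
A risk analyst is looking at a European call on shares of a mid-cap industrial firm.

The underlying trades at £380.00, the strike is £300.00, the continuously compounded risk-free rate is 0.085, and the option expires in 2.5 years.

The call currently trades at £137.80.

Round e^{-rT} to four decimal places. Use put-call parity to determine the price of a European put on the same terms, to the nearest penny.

exp(−rT) = exp(−0.085·2.5) = 0.8086
Put-call parity: C − P = S − K·e^(−rT) = 380 − 300·0.8086 = 380 − 242.5800 = 137.4200
P = C − (C − P) = 137.80 − (137.4200) = 0.3800

£0.38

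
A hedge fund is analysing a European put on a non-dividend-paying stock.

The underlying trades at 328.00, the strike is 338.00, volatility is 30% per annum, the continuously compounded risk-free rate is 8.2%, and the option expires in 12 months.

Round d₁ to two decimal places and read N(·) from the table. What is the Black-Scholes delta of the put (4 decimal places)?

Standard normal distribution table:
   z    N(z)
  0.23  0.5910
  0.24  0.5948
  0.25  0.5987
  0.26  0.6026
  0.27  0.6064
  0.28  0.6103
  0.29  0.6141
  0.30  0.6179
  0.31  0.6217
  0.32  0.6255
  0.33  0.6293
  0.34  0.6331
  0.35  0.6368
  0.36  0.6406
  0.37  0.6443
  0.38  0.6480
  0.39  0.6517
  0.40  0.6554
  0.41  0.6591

σ√T = 0.3·√1 = 0.3000
d₁ = [ln(328/338) + (0.082 + ½·0.3²)·1] / (σ√T) = (-0.0300 + 0.1270) / 0.3000 = 0.3232 → 0.32
N(d₁) = N(0.32) = 0.6255
Δ_put = N(d₁) − 1 = 0.6255 − 1 = -0.3745

-0.3745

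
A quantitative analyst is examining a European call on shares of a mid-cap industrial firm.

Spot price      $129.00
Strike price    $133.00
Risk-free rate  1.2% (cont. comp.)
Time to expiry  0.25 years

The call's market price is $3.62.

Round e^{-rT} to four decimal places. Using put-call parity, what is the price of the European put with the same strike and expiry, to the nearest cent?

$7.22

e^(−rT) = e^(−0.012·0.25) = 0.9970
Put-call parity: C − P = S − K·e^(−rT) = 129 − 133·0.9970 = 129 − 132.6010 = -3.6010
P = C − (C − P) = 3.62 − (-3.6010) = 7.2210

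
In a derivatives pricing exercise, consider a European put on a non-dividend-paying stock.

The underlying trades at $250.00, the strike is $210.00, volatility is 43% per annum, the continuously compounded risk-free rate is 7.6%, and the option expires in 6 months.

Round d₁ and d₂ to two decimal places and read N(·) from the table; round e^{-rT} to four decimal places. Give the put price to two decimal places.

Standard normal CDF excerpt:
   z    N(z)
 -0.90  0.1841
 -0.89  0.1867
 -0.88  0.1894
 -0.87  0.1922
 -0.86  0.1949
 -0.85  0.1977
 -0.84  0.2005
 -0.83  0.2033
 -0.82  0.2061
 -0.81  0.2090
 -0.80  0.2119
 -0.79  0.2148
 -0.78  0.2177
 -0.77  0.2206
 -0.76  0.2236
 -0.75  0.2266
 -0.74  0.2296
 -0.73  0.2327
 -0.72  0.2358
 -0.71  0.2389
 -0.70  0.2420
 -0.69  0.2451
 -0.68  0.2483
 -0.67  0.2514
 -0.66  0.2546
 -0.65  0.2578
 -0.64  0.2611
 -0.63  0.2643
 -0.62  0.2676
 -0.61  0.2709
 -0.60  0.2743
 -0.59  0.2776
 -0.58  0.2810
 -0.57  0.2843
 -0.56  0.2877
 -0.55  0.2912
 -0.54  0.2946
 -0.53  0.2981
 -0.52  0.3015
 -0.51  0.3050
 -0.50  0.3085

T = 0.5;  σ√T = 0.3041
d₁ = [ln(250/210) + (0.076 + 0.43²/2)·0.5] / 0.3041 = [0.1744 + 0.0842] / 0.3041 = 0.8504 which rounds to 0.85
d₂ = d₁ − σ√T = 0.8504 − 0.3041 = 0.5464 which rounds to 0.55
exp(−rT) = exp(−0.076·0.5) = 0.9627
N(−d₂) = N(-0.55) = 0.2912;  N(−d₁) = N(-0.85) = 0.1977
P = 210·0.9627·0.2912 − 250·0.1977 = 58.8710 − 49.4250 = 9.4460

$9.45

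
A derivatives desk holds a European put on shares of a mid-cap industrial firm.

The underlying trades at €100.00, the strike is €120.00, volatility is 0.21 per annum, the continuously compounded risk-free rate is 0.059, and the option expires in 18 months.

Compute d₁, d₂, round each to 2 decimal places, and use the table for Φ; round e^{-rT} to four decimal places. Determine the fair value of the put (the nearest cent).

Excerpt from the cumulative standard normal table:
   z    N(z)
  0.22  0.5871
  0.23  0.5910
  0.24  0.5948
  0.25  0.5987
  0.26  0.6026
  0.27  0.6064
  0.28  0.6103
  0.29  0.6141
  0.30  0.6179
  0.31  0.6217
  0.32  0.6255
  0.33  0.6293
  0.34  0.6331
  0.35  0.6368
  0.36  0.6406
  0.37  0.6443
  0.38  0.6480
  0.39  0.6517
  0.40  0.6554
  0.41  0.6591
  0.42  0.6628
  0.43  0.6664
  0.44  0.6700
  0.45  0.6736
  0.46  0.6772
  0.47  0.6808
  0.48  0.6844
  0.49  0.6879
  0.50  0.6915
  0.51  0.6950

σ√T = 0.21 × 1.2247 = 0.2572
d₁ = [ln(100/120) + (0.059 + 0.21²/2)·1.5] / 0.2572 = [-0.1823 + 0.1216] / 0.2572 = -0.2362 ⇒ -0.24
d₂ = d₁ − σ√T = -0.2362 − 0.2572 = -0.4934 ⇒ -0.49
exp(−rT) = exp(−0.059·1.5) = 0.9153
P = 120·0.9153·N(0.49) − 100·N(0.24) = 120·0.9153·0.6879 − 100·0.5948 = 75.5562 − 59.4800 = 16.0762

€16.08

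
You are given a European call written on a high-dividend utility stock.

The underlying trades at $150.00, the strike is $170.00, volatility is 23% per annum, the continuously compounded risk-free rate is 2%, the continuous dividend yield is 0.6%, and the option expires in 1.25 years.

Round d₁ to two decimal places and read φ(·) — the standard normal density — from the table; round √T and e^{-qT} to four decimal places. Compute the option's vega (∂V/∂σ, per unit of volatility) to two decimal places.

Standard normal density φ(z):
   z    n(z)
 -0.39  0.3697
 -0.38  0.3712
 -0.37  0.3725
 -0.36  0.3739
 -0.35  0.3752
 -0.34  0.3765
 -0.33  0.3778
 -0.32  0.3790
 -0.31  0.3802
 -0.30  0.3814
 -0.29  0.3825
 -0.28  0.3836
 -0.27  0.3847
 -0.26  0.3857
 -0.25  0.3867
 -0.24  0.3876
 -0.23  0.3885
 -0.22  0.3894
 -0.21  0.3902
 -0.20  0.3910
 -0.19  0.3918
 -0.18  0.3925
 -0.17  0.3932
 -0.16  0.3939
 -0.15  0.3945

63.66

σ√T = 0.23·√1.25 = 0.2571
d₁ = [ln(150/170) + (0.02 − 0.006 + 0.23²/2)·1.25] / 0.2571 = [-0.1252 + 0.0506] / 0.2571 = -0.2901 which rounds to -0.29
√T = √1.25 = 1.1180
φ(d₁) = φ(-0.29) = 0.3825
e^(−qT) = e^(−0.006·1.25) = 0.9925
vega = S·e^(−qT)·φ(d₁)·√T = 150·0.9925·0.3825·1.1180 = 63.6642
(The put has the same vega.)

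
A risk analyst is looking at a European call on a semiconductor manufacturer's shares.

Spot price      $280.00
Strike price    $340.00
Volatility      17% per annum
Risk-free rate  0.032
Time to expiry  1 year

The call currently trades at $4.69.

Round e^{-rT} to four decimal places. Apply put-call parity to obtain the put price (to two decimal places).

exp(−rT) = exp(−0.032·1) = 0.9685
Put-call parity: C − P = S − K·e^(−rT) = 280 − 340·0.9685 = 280 − 329.2900 = -49.2900
P = C − (C − P) = 4.69 − (-49.2900) = 53.9800

$53.98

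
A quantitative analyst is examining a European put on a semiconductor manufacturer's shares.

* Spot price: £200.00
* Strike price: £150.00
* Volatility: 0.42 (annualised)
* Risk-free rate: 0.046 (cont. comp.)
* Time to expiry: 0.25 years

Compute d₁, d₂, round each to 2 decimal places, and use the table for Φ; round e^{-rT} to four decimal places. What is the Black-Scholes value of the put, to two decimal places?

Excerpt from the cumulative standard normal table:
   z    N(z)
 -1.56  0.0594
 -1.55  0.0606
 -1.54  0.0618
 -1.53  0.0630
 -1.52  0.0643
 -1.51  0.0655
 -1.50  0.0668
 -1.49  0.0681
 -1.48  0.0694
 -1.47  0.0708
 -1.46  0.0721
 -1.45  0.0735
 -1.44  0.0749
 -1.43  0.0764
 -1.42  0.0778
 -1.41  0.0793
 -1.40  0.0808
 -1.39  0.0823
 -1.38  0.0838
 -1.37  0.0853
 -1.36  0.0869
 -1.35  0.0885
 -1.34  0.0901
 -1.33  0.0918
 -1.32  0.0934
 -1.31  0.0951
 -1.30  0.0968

£1.25

σ√T = 0.42 × 0.5000 = 0.2100
ln(S/K) + (r + σ²/2)T = ln(200/150) + (0.046 + 0.42²/2)·0.25 = 0.2877 + 0.0335 = 0.3212
d₁ = 0.3212 / 0.2100 = 1.5297 → 1.53
d₂ = d₁ − σ√T = 1.5297 − 0.2100 = 1.3197 → 1.32
exp(−rT) = exp(−0.046·0.25) = 0.9886
N(−d₂) = N(-1.32) = 0.0934;  N(−d₁) = N(-1.53) = 0.0630
P = 150·0.9886·0.0934 − 200·0.0630 = 13.8503 − 12.6000 = 1.2503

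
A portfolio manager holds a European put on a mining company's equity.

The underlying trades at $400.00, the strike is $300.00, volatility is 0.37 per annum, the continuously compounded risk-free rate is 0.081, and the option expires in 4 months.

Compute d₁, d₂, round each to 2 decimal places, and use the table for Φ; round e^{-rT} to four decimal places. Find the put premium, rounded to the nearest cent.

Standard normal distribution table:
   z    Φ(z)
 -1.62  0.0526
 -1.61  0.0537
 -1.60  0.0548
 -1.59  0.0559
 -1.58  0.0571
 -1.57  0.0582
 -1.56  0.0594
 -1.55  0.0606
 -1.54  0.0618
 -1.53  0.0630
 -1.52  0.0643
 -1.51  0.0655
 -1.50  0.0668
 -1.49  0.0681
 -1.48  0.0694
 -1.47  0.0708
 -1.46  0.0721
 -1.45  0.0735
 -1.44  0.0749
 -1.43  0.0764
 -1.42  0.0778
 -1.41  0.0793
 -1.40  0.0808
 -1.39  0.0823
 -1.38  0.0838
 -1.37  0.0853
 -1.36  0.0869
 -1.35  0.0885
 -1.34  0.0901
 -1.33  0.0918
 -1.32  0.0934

T = 0.3333;  σ√T = 0.2136
d₁ = [ln(400/300) + (0.081 + ½·0.37²)·0.3333] / (σ√T) = (0.2877 + 0.0498) / 0.2136 = 1.5799 ⇒ 1.58
d₂ = 1.5799 − 0.2136 = 1.3663 ⇒ 1.37
exp(−rT) = exp(−0.081·0.3333) = 0.9734
N(−d₂) = N(-1.37) = 0.0853;  N(−d₁) = N(-1.58) = 0.0571
P = 300·0.9734·0.0853 − 400·0.0571 = 24.9093 − 22.8400 = 2.0693

$2.07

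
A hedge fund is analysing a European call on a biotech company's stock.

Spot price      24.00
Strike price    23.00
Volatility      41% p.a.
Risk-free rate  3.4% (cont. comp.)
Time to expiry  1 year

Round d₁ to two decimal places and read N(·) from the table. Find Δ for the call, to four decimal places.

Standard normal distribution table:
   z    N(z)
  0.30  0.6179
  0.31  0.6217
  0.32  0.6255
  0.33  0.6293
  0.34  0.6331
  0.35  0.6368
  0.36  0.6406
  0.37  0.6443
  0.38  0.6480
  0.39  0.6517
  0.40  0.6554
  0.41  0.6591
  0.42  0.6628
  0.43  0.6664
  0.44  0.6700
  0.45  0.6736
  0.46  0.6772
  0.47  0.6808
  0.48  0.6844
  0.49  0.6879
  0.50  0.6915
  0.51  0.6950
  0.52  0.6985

0.6517

T = 1;  σ√T = 0.4100
d₁ = [ln(24/23) + (0.034 + 0.41²/2)·1] / 0.4100 = [0.0426 + 0.1180] / 0.4100 = 0.3917 → 0.39
N(d₁) = N(0.39) = 0.6517
Δ_call = N(d₁) = 0.6517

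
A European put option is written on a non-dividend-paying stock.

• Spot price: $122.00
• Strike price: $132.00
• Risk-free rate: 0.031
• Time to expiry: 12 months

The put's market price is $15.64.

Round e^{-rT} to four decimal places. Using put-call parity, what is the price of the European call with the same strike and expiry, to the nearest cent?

$9.67

exp(−rT) = exp(−0.031·1) = 0.9695
Put-call parity: C − P = S − K·e^(−rT) = 122 − 132·0.9695 = 122 − 127.9740 = -5.9740
C = P + (C − P) = 15.64 + (-5.9740) = 9.6660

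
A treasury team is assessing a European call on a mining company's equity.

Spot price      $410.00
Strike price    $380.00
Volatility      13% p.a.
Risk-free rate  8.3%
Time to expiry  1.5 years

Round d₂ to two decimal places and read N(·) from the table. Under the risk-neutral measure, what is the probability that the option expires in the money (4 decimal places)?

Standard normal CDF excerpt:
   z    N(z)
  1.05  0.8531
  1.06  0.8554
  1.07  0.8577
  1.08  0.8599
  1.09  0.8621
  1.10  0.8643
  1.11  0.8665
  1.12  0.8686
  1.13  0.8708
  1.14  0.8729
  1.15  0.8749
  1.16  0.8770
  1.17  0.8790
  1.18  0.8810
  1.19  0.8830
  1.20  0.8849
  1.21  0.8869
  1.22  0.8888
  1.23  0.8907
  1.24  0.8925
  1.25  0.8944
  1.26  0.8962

0.8810

σ√T = 0.13·√1.5 = 0.1592
d₁ = [ln(410/380) + (0.083 + ½·0.13²)·1.5] / (σ√T) = (0.0760 + 0.1372) / 0.1592 = 1.3388 → 1.34
d₂ = 1.3388 − 0.1592 = 1.1796 → 1.18
Risk-neutral Pr[S_T > K] = N(d₂) = N(1.18) = 0.8810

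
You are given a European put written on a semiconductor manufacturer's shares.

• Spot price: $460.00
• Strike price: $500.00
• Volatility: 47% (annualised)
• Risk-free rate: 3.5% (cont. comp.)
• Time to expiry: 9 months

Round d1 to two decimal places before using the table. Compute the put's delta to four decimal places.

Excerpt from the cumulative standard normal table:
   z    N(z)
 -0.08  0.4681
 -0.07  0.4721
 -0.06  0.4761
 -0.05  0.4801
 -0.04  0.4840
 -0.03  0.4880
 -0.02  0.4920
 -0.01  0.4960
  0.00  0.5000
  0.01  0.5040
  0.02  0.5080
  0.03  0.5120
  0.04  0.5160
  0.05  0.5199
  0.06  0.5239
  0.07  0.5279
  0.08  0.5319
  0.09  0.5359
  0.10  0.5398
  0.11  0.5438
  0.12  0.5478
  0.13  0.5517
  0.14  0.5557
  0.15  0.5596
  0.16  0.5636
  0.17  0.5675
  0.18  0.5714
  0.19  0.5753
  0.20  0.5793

-0.4761

σ√T = 0.47·√0.75 = 0.4070
d₁ = [ln(460/500) + (0.035 + 0.47²/2)·0.75] / 0.4070 = [-0.0834 + 0.1091] / 0.4070 = 0.0632 → 0.06
N(d₁) = N(0.06) = 0.5239
Δ_put = N(d₁) − 1 = 0.5239 − 1 = -0.4761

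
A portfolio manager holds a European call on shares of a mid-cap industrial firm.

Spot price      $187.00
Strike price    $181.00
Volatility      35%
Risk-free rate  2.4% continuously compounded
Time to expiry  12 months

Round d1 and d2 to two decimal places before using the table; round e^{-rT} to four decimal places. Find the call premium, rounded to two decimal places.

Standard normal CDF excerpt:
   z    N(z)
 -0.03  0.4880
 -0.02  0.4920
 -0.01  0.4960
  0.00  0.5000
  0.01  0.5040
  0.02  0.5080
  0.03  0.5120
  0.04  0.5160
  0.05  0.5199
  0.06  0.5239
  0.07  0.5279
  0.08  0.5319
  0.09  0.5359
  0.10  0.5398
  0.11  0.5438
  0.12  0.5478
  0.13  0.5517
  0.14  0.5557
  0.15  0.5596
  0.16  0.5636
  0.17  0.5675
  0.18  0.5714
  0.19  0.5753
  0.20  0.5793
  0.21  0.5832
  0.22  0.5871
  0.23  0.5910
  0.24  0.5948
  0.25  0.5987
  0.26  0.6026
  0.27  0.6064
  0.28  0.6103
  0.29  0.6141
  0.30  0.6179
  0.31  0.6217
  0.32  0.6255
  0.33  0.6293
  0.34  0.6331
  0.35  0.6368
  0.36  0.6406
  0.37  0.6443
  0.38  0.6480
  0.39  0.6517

$30.74

σ√T = 0.35·√1 = 0.3500
d₁ = [ln(187/181) + (0.024 + 0.35²/2)·1] / 0.3500 = [0.0326 + 0.0852] / 0.3500 = 0.3367 which rounds to 0.34
d₂ = d₁ − σ√T = 0.3367 − 0.3500 = -0.0133 which rounds to -0.01
exp(−rT) = exp(−0.024·1) = 0.9763
C = 187·N(0.34) − 181·0.9763·N(-0.01) = 187·0.6331 − 181·0.9763·0.4960 = 118.3897 − 87.6483 = 30.7414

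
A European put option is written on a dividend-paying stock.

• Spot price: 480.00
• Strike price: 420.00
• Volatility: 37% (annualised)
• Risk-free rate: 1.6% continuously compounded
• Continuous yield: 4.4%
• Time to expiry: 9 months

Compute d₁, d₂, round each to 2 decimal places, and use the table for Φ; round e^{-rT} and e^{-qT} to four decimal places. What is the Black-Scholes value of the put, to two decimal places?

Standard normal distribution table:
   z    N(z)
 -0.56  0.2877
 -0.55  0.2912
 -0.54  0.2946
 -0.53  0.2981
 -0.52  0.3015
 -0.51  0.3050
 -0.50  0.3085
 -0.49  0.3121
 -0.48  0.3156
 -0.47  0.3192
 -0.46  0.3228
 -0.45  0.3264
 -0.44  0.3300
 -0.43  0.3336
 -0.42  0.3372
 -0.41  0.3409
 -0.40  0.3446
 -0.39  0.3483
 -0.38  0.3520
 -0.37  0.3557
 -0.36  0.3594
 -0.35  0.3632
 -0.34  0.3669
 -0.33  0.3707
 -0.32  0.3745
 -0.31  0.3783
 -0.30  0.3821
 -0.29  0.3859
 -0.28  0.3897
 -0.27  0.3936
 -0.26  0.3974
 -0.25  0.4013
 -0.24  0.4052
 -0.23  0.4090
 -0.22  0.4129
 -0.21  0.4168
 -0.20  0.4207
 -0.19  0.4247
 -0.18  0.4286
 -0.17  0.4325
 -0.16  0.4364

σ√T = 0.37·√0.75 = 0.3204
ln(S/K) + (r − q + σ²/2)T = ln(480/420) + (0.016 − 0.044 + 0.37²/2)·0.75 = 0.1335 + 0.0303 = 0.1639
d₁ = 0.1639 / 0.3204 = 0.5114 which rounds to 0.51
d₂ = d₁ − σ√T = 0.5114 − 0.3204 = 0.1910 which rounds to 0.19
e^(−qT) = e^(−0.044·0.75) = 0.9675;  e^(−rT) = e^(−0.016·0.75) = 0.9881
P = 420·0.9881·N(-0.19) − 480·0.9675·N(-0.51) = 420·0.9881·0.4247 − 480·0.9675·0.3050 = 176.2513 − 141.6420 = 34.6093

34.61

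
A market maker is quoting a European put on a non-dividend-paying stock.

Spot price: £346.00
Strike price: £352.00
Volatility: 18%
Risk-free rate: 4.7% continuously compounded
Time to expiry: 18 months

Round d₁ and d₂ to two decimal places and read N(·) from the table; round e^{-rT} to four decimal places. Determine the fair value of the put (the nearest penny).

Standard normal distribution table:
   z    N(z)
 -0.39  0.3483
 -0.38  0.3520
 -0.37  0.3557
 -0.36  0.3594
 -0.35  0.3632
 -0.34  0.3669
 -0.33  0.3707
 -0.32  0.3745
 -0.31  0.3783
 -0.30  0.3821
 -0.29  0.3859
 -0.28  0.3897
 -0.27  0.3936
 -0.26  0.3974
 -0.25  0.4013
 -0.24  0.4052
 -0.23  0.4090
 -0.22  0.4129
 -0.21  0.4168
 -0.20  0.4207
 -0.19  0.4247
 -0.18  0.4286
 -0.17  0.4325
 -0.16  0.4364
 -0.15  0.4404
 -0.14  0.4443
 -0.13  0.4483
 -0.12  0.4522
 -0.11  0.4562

£21.39

σ√T = 0.18·√1.5 = 0.2205
ln(S/K) + (r + σ²/2)T = ln(346/352) + (0.047 + 0.18²/2)·1.5 = -0.0172 + 0.0948 = 0.0776
d₁ = 0.0776 / 0.2205 = 0.3520 ⇒ 0.35
d₂ = d₁ − σ√T = 0.3520 − 0.2205 = 0.1316 ⇒ 0.13
e^(−rT) = e^(−0.047·1.5) = 0.9319
N(−d₂) = N(-0.13) = 0.4483;  N(−d₁) = N(-0.35) = 0.3632
P = 352·0.9319·0.4483 − 346·0.3632 = 147.0553 − 125.6672 = 21.3881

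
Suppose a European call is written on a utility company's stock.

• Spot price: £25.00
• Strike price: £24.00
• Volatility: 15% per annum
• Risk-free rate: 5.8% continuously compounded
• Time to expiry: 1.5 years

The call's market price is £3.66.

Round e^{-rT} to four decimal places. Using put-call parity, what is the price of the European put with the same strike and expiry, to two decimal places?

£0.66

e^(−rT) = e^(−0.058·1.5) = 0.9167
Put-call parity: C − P = S − K·e^(−rT) = 25 − 24·0.9167 = 25 − 22.0008 = 2.9992
P = C − (C − P) = 3.66 − (2.9992) = 0.6608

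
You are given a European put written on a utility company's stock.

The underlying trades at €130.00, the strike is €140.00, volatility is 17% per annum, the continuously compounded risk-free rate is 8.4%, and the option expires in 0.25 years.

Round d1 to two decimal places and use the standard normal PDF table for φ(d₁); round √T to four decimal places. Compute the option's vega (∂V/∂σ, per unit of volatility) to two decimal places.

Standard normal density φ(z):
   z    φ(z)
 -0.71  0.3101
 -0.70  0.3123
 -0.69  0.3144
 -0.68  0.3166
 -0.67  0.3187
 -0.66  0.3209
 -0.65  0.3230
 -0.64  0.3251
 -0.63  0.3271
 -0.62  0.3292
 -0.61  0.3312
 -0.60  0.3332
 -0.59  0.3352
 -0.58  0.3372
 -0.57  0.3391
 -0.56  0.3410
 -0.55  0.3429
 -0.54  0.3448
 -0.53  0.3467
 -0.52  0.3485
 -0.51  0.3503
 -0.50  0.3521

σ√T = 0.17 × 0.5000 = 0.0850
d₁ = [ln(130/140) + (0.084 + ½·0.17²)·0.25] / (σ√T) = (-0.0741 + 0.0246) / 0.0850 = -0.5823 ≈ -0.58
√T = √0.25 = 0.5000
φ(d₁) = φ(-0.58) = 0.3372
vega = S·φ(d₁)·√T = 130·0.3372·0.5000 = 21.9180
(The call has the same vega.)

21.92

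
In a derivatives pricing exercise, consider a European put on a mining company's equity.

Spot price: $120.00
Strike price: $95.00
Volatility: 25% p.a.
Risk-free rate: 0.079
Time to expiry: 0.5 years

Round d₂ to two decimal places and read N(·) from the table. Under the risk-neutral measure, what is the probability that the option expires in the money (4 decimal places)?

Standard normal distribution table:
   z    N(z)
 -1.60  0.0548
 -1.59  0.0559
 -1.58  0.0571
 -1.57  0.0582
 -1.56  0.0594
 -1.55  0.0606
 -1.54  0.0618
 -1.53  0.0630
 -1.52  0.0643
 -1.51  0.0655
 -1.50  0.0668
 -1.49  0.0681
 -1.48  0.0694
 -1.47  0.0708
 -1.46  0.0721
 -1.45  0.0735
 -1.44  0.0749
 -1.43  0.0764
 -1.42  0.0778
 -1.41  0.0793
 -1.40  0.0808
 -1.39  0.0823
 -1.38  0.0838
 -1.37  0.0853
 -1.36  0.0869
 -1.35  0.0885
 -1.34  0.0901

0.0721

T = 0.5;  σ√T = 0.1768
d₁ = [ln(120/95) + (0.079 + 0.25²/2)·0.5] / 0.1768 = [0.2336 + 0.0551] / 0.1768 = 1.6334 ≈ 1.63
d₂ = d₁ − σ√T = 1.6334 − 0.1768 = 1.4566 ≈ 1.46
Pr(exercise) under Q = N(−d₂) = N(-1.46) = 0.0721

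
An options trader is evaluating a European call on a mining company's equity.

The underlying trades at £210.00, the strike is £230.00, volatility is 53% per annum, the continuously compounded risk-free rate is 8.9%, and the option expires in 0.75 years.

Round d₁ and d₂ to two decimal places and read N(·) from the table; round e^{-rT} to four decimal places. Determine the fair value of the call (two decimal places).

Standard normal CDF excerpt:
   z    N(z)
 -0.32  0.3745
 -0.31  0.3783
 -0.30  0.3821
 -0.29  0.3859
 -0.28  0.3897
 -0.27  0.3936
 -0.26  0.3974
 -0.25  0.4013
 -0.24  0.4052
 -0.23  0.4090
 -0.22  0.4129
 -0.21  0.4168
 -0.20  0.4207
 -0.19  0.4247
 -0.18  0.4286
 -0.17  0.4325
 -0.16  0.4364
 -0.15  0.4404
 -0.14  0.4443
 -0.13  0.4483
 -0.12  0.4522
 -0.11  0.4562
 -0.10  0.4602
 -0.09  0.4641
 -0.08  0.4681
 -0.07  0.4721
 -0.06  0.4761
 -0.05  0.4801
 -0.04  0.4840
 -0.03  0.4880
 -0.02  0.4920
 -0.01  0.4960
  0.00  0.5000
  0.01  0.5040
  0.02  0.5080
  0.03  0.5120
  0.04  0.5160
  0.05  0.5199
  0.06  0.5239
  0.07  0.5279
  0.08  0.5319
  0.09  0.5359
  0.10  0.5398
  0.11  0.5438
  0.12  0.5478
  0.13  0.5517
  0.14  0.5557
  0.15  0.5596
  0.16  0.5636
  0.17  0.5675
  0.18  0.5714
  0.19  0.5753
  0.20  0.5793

£36.15

σ√T = 0.53·√0.75 = 0.4590
d₁ = [ln(210/230) + (0.089 + ½·0.53²)·0.75] / (σ√T) = (-0.0910 + 0.1721) / 0.4590 = 0.1767 ≈ 0.18
d₂ = 0.1767 − 0.4590 = -0.2823 ≈ -0.28
e^(−rT) = e^(−0.089·0.75) = 0.9354
C = 210·N(0.18) − 230·0.9354·N(-0.28) = 210·0.5714 − 230·0.9354·0.3897 = 119.9940 − 83.8408 = 36.1532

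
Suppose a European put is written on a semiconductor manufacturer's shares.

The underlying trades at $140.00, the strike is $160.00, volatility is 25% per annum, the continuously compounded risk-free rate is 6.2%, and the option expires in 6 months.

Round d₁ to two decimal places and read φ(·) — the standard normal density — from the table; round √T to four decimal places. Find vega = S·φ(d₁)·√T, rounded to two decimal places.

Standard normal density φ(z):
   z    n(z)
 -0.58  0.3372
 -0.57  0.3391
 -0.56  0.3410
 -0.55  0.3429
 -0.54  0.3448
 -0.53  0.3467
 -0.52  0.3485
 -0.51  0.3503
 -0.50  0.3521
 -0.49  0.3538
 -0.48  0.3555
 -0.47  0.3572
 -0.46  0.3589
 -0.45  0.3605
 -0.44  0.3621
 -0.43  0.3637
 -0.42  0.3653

35.02

T = 0.5;  σ√T = 0.1768
ln(S/K) + (r + σ²/2)T = ln(140/160) + (0.062 + 0.25²/2)·0.5 = -0.1335 + 0.0466 = -0.0869
d₁ = -0.0869 / 0.1768 = -0.4916 → -0.49
√T = √0.5 = 0.7071
φ(d₁) = φ(-0.49) = 0.3538
vega = S·φ(d₁)·√T = 140·0.3538·0.7071 = 35.0241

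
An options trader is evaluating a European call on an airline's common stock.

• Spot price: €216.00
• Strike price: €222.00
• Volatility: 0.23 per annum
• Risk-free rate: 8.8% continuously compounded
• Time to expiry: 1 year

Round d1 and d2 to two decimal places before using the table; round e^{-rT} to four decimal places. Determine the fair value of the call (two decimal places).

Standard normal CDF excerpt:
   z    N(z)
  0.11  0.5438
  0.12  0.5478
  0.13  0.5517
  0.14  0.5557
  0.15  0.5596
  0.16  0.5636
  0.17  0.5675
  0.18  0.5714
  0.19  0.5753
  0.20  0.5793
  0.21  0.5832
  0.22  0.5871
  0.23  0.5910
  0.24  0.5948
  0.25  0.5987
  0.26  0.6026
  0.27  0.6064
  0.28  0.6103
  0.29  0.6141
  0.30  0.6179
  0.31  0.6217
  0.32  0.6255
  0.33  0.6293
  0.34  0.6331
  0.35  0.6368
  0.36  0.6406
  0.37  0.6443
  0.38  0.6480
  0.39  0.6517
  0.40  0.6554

σ√T = 0.23·√1 = 0.2300
d₁ = [ln(216/222) + (0.088 + 0.23²/2)·1] / 0.2300 = [-0.0274 + 0.1144] / 0.2300 = 0.3785 ⇒ 0.38
d₂ = d₁ − σ√T = 0.3785 − 0.2300 = 0.1485 ⇒ 0.15
e^(−rT) = e^(−0.088·1) = 0.9158
N(d₁) = N(0.38) = 0.6480;  N(d₂) = N(0.15) = 0.5596
C = 216·0.6480 − 222·0.9158·0.5596 = 139.9680 − 113.7709 = 26.1971

€26.20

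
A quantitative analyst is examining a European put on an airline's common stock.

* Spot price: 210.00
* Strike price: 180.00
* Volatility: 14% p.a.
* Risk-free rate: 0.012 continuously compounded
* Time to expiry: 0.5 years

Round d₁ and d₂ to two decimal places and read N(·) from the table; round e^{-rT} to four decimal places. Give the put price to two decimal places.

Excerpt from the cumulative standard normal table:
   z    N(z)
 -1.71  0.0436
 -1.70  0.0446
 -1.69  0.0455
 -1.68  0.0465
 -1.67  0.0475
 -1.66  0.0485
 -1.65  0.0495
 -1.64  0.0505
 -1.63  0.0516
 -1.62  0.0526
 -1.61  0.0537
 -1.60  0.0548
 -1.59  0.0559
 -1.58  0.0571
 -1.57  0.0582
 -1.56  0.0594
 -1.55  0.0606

0.44

σ√T = 0.14 × 0.7071 = 0.0990
d₁ = [ln(210/180) + (0.012 + ½·0.14²)·0.5] / (σ√T) = (0.1542 + 0.0109) / 0.0990 = 1.6673 → 1.67
d₂ = 1.6673 − 0.0990 = 1.5683 → 1.57
e^(−rT) = e^(−0.012·0.5) = 0.9940
N(−d₂) = N(-1.57) = 0.0582;  N(−d₁) = N(-1.67) = 0.0475
P = 180·0.9940·0.0582 − 210·0.0475 = 10.4131 − 9.9750 = 0.4381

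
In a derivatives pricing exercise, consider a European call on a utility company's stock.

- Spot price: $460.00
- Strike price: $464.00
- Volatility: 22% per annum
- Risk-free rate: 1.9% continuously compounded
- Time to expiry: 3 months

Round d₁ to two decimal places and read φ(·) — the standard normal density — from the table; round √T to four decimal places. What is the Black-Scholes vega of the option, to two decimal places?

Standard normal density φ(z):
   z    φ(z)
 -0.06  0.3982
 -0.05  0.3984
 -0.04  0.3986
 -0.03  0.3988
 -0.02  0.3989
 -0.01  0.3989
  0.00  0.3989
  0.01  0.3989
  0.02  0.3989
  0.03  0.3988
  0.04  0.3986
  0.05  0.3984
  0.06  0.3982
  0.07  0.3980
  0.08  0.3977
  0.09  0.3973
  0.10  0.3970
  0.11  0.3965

91.75

σ√T = 0.22 × 0.5000 = 0.1100
d₁ = [ln(460/464) + (0.019 + 0.22²/2)·0.25] / 0.1100 = [-0.0087 + 0.0108] / 0.1100 = 0.0195 which rounds to 0.02
√T = √0.25 = 0.5000
φ(d₁) = φ(0.02) = 0.3989
vega = S·φ(d₁)·√T = 460·0.3989·0.5000 = 91.7470
(The put has the same vega.)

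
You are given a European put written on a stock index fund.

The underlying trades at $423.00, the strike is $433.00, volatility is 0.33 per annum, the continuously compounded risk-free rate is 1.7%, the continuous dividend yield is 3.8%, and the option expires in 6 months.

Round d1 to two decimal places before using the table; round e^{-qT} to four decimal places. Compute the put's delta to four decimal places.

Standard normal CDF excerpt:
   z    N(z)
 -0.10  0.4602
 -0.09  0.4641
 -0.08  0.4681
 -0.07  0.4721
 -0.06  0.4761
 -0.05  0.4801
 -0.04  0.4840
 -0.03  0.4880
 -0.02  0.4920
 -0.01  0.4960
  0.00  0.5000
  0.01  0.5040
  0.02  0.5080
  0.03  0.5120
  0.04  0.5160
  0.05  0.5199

-0.5024

σ√T = 0.33 × 0.7071 = 0.2333
d₁ = [ln(423/433) + (0.017 − 0.038 + 0.33²/2)·0.5] / 0.2333 = [-0.0234 + 0.0167] / 0.2333 = -0.0285 ≈ -0.03
N(d₁) = N(-0.03) = 0.4880
Δ_put = e^(−qT)·(N(d₁) − 1) = 0.9812·(0.4880 − 1) = -0.5024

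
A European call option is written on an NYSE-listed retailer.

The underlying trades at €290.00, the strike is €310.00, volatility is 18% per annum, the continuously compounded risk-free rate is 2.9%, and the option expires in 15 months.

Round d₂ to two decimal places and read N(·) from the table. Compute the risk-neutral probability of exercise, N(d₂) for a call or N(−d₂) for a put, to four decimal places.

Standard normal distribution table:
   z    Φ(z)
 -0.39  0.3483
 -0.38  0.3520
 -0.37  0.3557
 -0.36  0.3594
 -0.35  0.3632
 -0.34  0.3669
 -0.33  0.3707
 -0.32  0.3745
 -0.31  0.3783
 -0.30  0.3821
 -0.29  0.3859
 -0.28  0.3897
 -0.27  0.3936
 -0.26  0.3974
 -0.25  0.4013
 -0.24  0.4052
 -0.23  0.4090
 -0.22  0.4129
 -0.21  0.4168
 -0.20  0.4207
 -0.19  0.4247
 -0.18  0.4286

0.4013

T = 1.25;  σ√T = 0.2012
d₁ = [ln(290/310) + (0.029 + 0.18²/2)·1.25] / 0.2012 = [-0.0667 + 0.0565] / 0.2012 = -0.0506 ≈ -0.05
d₂ = d₁ − σ√T = -0.0506 − 0.2012 = -0.2519 ≈ -0.25
Risk-neutral Pr[S_T > K] = N(d₂) = N(-0.25) = 0.4013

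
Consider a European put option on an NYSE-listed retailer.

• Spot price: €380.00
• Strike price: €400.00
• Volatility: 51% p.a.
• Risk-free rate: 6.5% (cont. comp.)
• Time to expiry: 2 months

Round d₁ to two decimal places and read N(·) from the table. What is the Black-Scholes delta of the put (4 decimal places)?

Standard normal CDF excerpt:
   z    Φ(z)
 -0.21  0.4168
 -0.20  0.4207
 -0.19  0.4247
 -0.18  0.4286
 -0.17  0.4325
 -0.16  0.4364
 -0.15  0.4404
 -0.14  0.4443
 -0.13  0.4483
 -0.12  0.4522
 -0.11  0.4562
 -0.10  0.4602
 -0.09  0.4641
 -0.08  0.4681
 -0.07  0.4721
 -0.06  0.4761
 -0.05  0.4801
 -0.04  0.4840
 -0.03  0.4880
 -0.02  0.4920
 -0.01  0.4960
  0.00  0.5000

-0.5359

T = 0.1667;  σ√T = 0.2082
d₁ = [ln(380/400) + (0.065 + ½·0.51²)·0.1667] / (σ√T) = (-0.0513 + 0.0325) / 0.2082 = -0.0902 ≈ -0.09
N(d₁) = N(-0.09) = 0.4641
Δ_put = N(d₁) − 1 = 0.4641 − 1 = -0.5359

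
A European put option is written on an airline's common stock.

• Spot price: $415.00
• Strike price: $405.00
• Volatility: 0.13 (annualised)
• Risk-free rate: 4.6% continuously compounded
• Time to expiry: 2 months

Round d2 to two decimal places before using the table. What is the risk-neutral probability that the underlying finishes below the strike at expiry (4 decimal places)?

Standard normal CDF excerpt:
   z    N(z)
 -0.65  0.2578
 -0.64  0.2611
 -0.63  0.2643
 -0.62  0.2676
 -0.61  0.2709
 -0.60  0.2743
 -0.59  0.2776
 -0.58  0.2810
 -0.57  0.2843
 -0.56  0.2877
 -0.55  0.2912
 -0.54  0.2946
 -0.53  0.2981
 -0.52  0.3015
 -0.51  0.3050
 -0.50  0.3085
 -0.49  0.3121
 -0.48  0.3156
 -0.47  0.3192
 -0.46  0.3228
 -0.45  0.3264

σ√T = 0.13·√0.1667 = 0.0531
d₁ = [ln(415/405) + (0.046 + 0.13²/2)·0.1667] / 0.0531 = [0.0244 + 0.0091] / 0.0531 = 0.6306 ⇒ 0.63
d₂ = d₁ − σ√T = 0.6306 − 0.0531 = 0.5775 ⇒ 0.58
Risk-neutral Pr[S_T < K] = N(−d₂) = N(-0.58) = 0.2810

0.2810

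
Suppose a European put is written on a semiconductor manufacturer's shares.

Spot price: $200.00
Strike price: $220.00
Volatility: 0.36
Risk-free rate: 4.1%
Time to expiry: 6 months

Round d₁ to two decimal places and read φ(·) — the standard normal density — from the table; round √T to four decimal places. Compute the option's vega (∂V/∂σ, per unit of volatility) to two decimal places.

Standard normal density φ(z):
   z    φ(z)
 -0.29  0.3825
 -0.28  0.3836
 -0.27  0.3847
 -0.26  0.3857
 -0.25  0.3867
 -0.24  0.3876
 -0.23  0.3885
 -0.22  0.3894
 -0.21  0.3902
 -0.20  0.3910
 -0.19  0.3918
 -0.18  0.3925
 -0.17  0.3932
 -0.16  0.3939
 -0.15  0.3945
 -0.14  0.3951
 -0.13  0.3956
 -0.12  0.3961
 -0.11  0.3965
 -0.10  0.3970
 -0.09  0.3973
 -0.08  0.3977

σ√T = 0.36 × 0.7071 = 0.2546
ln(S/K) + (r + σ²/2)T = ln(200/220) + (0.041 + 0.36²/2)·0.5 = -0.0953 + 0.0529 = -0.0424
d₁ = -0.0424 / 0.2546 = -0.1666 which rounds to -0.17
√T = √0.5 = 0.7071
φ(d₁) = φ(-0.17) = 0.3932
vega = S·φ(d₁)·√T = 200·0.3932·0.7071 = 55.6063

55.61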